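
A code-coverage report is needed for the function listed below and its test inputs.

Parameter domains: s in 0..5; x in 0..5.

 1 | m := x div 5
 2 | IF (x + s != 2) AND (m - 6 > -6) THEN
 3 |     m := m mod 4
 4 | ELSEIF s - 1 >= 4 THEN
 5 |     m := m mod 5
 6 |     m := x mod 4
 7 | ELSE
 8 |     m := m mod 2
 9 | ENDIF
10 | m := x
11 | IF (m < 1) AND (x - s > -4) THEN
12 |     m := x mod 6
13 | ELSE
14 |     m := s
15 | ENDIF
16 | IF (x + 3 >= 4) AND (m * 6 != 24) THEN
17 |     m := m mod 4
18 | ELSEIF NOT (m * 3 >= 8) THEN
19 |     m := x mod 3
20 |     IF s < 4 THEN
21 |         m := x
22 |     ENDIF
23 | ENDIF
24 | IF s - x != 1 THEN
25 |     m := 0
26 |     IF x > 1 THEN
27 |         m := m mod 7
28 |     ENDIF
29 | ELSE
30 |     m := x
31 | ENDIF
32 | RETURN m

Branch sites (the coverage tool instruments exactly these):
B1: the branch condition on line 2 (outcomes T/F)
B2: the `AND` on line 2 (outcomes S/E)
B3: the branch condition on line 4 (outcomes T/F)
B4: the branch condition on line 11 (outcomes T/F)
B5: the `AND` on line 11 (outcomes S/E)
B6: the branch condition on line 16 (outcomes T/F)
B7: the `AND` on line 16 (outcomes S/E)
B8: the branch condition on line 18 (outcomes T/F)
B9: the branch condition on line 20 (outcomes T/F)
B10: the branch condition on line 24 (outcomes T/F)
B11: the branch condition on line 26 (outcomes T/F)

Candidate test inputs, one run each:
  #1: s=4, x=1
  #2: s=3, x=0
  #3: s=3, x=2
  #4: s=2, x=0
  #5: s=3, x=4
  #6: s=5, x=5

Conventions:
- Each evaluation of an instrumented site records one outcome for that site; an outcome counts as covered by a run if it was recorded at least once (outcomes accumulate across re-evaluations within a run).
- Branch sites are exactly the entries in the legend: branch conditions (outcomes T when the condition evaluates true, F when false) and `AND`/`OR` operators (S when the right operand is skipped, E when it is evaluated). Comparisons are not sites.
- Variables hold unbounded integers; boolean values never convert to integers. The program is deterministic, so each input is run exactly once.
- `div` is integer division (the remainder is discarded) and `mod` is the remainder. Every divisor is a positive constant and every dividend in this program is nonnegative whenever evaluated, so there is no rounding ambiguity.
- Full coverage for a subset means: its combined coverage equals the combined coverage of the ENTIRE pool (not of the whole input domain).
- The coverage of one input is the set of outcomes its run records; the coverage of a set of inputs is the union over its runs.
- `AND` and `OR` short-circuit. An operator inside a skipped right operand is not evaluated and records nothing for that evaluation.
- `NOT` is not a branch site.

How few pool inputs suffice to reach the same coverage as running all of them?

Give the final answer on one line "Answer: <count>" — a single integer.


test 1 (s=4, x=1) fires B2->E, B1->F, B3->F, B5->S, B4->F, B7->E, B6->F, B8->F, B10->T, B11->F; hits B1=F, B2=E, B3=F, B4=F, B5=S, B6=F, B7=E, B8=F, B10=T, B11=F
test 2 (s=3, x=0) fires B2->E, B1->F, B3->F, B5->E, B4->T, B7->S, B6->F, B8->T, B9->T, B10->T, B11->F; hits B1=F, B2=E, B3=F, B4=T, B5=E, B6=F, B7=S, B8=T, B9=T, B10=T, B11=F
test 3 (s=3, x=2) fires B2->E, B1->F, B3->F, B5->S, B4->F, B7->E, B6->T, B10->F; hits B1=F, B2=E, B3=F, B4=F, B5=S, B6=T, B7=E, B10=F
test 4 (s=2, x=0) fires B2->S, B1->F, B3->F, B5->E, B4->T, B7->S, B6->F, B8->T, B9->T, B10->T, B11->F; hits B1=F, B2=S, B3=F, B4=T, B5=E, B6=F, B7=S, B8=T, B9=T, B10=T, B11=F
test 5 (s=3, x=4) fires B2->E, B1->F, B3->F, B5->S, B4->F, B7->E, B6->T, B10->T, B11->T; hits B1=F, B2=E, B3=F, B4=F, B5=S, B6=T, B7=E, B10=T, B11=T
test 6 (s=5, x=5) fires B2->E, B1->T, B5->S, B4->F, B7->E, B6->T, B10->T, B11->T; hits B1=T, B2=E, B4=F, B5=S, B6=T, B7=E, B10=T, B11=T
pool-wide coverage (20 outcomes): B1=T, B1=F, B2=S, B2=E, B3=F, B4=T, B4=F, B5=S, B5=E, B6=T, B6=F, B7=S, B7=E, B8=T, B8=F, B9=T, B10=T, B10=F, B11=T, B11=F
checked all size-1 subsets: none covers 20 outcomes (max 11/20)
checked all size-2 subsets: none covers 20 outcomes (max 18/20)
checked all size-3 subsets: none covers 20 outcomes (max 19/20)
size 4: inputs {1, 3, 4, 6} cover all 20 outcomes, and no lexicographically smaller subset of this size does
Answer: 4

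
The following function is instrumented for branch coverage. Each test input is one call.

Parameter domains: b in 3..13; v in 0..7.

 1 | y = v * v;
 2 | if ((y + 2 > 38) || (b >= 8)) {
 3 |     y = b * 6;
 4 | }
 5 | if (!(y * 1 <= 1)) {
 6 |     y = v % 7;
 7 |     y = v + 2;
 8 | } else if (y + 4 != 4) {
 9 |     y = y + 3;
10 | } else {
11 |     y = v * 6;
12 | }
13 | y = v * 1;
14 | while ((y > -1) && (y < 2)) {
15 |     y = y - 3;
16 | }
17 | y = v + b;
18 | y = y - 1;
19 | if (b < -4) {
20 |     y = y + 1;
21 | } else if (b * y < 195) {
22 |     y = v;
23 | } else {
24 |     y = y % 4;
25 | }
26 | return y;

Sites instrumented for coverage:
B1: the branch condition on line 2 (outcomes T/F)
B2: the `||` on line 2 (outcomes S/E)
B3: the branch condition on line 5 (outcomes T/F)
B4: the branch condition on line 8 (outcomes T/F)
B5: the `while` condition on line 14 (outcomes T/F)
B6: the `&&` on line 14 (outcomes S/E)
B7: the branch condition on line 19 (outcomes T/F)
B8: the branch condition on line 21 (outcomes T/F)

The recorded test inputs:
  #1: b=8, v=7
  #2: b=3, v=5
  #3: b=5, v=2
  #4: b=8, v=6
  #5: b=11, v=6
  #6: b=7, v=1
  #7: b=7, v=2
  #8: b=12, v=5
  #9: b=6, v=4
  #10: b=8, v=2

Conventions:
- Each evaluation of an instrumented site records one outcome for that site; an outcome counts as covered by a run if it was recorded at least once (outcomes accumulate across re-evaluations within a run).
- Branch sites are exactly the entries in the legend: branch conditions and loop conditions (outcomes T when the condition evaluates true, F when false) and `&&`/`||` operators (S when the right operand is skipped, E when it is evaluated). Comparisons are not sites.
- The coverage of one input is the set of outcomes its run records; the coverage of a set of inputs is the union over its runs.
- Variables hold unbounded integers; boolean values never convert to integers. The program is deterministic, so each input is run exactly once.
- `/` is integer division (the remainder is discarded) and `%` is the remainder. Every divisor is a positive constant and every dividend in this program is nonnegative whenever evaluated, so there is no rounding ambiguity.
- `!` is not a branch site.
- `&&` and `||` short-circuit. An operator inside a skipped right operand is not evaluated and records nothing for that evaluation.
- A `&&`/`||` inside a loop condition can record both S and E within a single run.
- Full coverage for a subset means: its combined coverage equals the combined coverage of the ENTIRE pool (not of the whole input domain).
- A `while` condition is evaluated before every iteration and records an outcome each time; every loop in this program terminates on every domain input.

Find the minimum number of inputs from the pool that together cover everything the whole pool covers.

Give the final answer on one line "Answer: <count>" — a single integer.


run #1 (b=8, v=7) runs B2->S, B1->T, B3->T, B6->E, B5->F, B7->F, B8->T; records B1=T, B2=S, B3=T, B5=F, B6=E, B7=F, B8=T
run #2 (b=3, v=5) runs B2->E, B1->F, B3->T, B6->E, B5->F, B7->F, B8->T; records B1=F, B2=E, B3=T, B5=F, B6=E, B7=F, B8=T
run #3 (b=5, v=2) runs B2->E, B1->F, B3->T, B6->E, B5->F, B7->F, B8->T; records B1=F, B2=E, B3=T, B5=F, B6=E, B7=F, B8=T
run #4 (b=8, v=6) runs B2->E, B1->T, B3->T, B6->E, B5->F, B7->F, B8->T; records B1=T, B2=E, B3=T, B5=F, B6=E, B7=F, B8=T
run #5 (b=11, v=6) runs B2->E, B1->T, B3->T, B6->E, B5->F, B7->F, B8->T; records B1=T, B2=E, B3=T, B5=F, B6=E, B7=F, B8=T
run #6 (b=7, v=1) runs B2->E, B1->F, B3->F, B4->T, B6->E, B5->T, B6->S, B5->F, B7->F, B8->T; records B1=F, B2=E, B3=F, B4=T, B5=T, B5=F, B6=S, B6=E, B7=F, B8=T
run #7 (b=7, v=2) runs B2->E, B1->F, B3->T, B6->E, B5->F, B7->F, B8->T; records B1=F, B2=E, B3=T, B5=F, B6=E, B7=F, B8=T
run #8 (b=12, v=5) runs B2->E, B1->T, B3->T, B6->E, B5->F, B7->F, B8->T; records B1=T, B2=E, B3=T, B5=F, B6=E, B7=F, B8=T
run #9 (b=6, v=4) runs B2->E, B1->F, B3->T, B6->E, B5->F, B7->F, B8->T; records B1=F, B2=E, B3=T, B5=F, B6=E, B7=F, B8=T
run #10 (b=8, v=2) runs B2->E, B1->T, B3->T, B6->E, B5->F, B7->F, B8->T; records B1=T, B2=E, B3=T, B5=F, B6=E, B7=F, B8=T
together the pool reaches 13 outcomes: B1=T, B1=F, B2=S, B2=E, B3=T, B3=F, B4=T, B5=T, B5=F, B6=S, B6=E, B7=F, B8=T
every size-1 subset falls short of the 13 outcomes (best: 10/13)
the canonical winner is {1, 6}: size 2, full 13-outcome coverage, earliest index list among size-2 covers
Answer: 2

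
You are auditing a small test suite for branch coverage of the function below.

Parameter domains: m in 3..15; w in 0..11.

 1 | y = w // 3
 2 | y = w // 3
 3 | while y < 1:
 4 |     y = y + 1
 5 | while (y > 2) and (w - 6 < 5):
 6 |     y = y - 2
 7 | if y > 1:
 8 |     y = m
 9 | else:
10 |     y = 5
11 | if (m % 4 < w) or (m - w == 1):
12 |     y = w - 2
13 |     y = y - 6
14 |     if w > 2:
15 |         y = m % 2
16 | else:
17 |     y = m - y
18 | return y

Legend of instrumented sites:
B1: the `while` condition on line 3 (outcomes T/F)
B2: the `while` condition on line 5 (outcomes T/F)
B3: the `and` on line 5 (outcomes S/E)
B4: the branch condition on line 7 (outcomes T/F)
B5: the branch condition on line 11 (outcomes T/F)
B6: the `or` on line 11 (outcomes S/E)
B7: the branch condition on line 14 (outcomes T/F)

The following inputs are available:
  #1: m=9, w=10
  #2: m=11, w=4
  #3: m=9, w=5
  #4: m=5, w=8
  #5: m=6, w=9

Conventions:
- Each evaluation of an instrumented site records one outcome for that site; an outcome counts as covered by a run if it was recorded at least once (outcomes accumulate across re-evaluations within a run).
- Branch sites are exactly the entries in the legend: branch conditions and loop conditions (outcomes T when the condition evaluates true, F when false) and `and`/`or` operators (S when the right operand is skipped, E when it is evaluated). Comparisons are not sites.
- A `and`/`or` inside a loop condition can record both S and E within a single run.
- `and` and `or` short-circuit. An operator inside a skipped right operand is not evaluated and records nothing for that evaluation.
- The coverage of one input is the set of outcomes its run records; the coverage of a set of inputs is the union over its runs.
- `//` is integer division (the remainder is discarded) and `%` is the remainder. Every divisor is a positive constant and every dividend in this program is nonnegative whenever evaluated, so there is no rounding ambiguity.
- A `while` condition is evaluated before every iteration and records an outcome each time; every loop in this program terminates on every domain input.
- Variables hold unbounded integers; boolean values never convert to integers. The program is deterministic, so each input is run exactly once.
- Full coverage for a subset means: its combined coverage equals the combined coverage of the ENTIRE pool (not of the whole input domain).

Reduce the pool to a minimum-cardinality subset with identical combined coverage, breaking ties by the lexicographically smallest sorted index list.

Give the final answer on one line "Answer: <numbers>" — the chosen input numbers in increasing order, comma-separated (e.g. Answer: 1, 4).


input #1, m=9, w=10: events B1->F, B3->E, B2->T, B3->S, B2->F, B4->F, B6->S, B5->T, B7->T; outcomes B1=F, B2=T, B2=F, B3=S, B3=E, B4=F, B5=T, B6=S, B7=T
input #2, m=11, w=4: events B1->F, B3->S, B2->F, B4->F, B6->S, B5->T, B7->T; outcomes B1=F, B2=F, B3=S, B4=F, B5=T, B6=S, B7=T
input #3, m=9, w=5: events B1->F, B3->S, B2->F, B4->F, B6->S, B5->T, B7->T; outcomes B1=F, B2=F, B3=S, B4=F, B5=T, B6=S, B7=T
input #4, m=5, w=8: events B1->F, B3->S, B2->F, B4->T, B6->S, B5->T, B7->T; outcomes B1=F, B2=F, B3=S, B4=T, B5=T, B6=S, B7=T
input #5, m=6, w=9: events B1->F, B3->E, B2->T, B3->S, B2->F, B4->F, B6->S, B5->T, B7->T; outcomes B1=F, B2=T, B2=F, B3=S, B3=E, B4=F, B5=T, B6=S, B7=T
pool-wide coverage (10 outcomes): B1=F, B2=T, B2=F, B3=S, B3=E, B4=T, B4=F, B5=T, B6=S, B7=T
every size-1 subset falls short of the 10 outcomes (best: 9/10)
size 2: inputs {1, 4} cover all 10 outcomes, and no lexicographically smaller subset of this size does
Answer: 1, 4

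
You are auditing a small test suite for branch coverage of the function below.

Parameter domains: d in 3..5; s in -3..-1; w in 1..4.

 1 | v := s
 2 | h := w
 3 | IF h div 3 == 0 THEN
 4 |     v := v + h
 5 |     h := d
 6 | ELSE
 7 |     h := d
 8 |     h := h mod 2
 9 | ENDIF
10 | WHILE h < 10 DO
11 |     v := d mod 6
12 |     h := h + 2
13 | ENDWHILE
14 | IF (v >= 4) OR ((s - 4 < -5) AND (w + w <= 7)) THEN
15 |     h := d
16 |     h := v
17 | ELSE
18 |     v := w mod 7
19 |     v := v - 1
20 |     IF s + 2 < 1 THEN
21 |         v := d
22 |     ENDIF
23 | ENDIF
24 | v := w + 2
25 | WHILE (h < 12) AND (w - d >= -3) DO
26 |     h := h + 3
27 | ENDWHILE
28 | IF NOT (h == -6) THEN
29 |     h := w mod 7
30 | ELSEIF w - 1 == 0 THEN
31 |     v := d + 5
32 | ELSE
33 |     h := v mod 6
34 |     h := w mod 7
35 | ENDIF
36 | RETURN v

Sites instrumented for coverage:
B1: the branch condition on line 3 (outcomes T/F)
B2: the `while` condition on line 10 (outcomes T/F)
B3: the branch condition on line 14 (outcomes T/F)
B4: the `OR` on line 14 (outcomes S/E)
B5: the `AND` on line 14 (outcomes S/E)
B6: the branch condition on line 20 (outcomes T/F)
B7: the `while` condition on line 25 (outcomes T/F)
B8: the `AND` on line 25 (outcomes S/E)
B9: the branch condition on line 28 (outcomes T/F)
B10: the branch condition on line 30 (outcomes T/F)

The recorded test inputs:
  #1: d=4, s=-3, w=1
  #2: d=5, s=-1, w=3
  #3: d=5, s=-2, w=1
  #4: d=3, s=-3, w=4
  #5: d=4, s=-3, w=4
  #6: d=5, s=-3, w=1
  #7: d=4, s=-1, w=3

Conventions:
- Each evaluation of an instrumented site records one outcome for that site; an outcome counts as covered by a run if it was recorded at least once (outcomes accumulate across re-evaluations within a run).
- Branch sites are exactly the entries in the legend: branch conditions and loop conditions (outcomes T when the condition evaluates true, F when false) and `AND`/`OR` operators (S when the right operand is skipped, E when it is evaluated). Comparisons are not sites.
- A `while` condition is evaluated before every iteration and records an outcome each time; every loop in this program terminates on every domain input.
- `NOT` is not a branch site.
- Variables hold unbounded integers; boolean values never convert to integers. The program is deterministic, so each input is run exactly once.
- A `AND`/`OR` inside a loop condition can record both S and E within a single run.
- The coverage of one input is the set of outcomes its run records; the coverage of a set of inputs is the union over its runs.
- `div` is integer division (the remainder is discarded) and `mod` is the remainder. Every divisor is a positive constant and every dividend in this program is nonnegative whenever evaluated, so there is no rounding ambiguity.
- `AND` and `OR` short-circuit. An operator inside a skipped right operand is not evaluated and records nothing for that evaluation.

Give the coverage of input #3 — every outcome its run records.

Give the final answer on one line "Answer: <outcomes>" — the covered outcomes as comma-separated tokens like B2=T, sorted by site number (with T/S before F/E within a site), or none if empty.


Running input #3 (d=5, s=-2, w=1), event by event:
  B1->T, B2->T, B2->T, B2->T, B2->F, B4->S, B3->T, B8->E, B7->F, B9->T
deduplicating events, the covered set is: B1=T, B2=T, B2=F, B3=T, B4=S, B7=F, B8=E, B9=T
Answer: B1=T, B2=T, B2=F, B3=T, B4=S, B7=F, B8=E, B9=T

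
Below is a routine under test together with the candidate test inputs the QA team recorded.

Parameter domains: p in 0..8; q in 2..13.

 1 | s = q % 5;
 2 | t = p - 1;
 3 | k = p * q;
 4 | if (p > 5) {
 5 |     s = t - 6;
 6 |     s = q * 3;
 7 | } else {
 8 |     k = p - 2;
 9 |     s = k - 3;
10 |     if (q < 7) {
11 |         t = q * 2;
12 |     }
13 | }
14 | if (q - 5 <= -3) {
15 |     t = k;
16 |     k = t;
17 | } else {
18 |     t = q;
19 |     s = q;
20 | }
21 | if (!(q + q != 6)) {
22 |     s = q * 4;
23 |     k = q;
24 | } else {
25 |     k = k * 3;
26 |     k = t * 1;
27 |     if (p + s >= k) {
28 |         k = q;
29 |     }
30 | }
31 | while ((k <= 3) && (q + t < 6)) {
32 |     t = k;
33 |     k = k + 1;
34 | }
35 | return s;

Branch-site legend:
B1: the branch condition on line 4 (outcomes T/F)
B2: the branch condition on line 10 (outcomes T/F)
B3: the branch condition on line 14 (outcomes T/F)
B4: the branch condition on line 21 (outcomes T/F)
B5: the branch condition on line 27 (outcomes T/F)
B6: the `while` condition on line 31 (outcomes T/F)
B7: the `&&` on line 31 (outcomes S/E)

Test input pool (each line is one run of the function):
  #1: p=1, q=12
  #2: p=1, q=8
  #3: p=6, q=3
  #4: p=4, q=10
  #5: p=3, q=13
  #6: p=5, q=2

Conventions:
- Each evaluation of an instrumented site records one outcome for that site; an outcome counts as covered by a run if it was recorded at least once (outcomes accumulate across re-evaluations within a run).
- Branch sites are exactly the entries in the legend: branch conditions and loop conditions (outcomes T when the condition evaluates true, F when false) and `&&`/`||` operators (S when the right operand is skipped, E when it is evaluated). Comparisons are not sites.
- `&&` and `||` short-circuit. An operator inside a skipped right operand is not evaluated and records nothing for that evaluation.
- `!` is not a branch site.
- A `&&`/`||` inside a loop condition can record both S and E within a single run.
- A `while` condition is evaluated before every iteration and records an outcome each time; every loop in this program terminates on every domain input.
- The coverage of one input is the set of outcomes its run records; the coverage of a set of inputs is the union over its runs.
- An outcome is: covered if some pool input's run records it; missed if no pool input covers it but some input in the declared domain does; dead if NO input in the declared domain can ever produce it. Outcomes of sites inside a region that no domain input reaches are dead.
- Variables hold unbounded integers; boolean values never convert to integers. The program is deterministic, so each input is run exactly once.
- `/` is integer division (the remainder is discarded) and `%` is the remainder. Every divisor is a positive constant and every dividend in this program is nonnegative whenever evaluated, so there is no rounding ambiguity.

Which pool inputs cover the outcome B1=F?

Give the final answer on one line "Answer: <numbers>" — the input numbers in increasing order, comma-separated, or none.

input #1 (p=1, q=12): covers B1=F
input #2 (p=1, q=8): covers B1=F
input #3 (p=6, q=3): misses B1=F
input #4 (p=4, q=10): covers B1=F
input #5 (p=3, q=13): covers B1=F
input #6 (p=5, q=2): covers B1=F

Answer: 1, 2, 4, 5, 6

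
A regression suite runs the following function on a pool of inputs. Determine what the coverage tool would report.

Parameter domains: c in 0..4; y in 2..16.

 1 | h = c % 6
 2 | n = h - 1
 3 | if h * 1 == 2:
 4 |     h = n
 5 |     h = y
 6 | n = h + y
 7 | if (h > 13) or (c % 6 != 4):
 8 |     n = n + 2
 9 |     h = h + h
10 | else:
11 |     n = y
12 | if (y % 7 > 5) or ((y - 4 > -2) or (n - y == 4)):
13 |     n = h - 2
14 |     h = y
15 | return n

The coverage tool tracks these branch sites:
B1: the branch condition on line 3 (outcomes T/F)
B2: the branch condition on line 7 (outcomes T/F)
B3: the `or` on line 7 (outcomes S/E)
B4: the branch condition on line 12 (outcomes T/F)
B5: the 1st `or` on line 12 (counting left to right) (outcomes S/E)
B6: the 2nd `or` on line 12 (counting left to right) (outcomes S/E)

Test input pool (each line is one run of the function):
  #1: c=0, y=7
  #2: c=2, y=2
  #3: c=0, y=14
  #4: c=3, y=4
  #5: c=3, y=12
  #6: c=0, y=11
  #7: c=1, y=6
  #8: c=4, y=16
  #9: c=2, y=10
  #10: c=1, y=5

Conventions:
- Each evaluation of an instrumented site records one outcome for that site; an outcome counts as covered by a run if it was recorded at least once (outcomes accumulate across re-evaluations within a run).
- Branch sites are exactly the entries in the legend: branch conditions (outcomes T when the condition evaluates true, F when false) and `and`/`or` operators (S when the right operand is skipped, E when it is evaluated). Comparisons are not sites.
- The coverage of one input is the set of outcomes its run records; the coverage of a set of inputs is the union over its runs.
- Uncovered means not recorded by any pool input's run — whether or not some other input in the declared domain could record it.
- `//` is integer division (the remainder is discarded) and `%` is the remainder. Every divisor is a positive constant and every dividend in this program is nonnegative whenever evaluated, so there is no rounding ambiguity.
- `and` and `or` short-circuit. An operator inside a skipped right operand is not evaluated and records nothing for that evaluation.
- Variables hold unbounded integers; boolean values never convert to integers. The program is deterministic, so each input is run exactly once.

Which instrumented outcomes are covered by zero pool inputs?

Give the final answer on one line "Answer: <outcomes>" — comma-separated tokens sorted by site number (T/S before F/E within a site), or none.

test 1 (c=0, y=7) fires B1->F, B3->E, B2->T, B5->E, B6->S, B4->T; hits B1=F, B2=T, B3=E, B4=T, B5=E, B6=S
test 2 (c=2, y=2) fires B1->T, B3->E, B2->T, B5->E, B6->E, B4->T; hits B1=T, B2=T, B3=E, B4=T, B5=E, B6=E
test 3 (c=0, y=14) fires B1->F, B3->E, B2->T, B5->E, B6->S, B4->T; hits B1=F, B2=T, B3=E, B4=T, B5=E, B6=S
test 4 (c=3, y=4) fires B1->F, B3->E, B2->T, B5->E, B6->S, B4->T; hits B1=F, B2=T, B3=E, B4=T, B5=E, B6=S
test 5 (c=3, y=12) fires B1->F, B3->E, B2->T, B5->E, B6->S, B4->T; hits B1=F, B2=T, B3=E, B4=T, B5=E, B6=S
test 6 (c=0, y=11) fires B1->F, B3->E, B2->T, B5->E, B6->S, B4->T; hits B1=F, B2=T, B3=E, B4=T, B5=E, B6=S
test 7 (c=1, y=6) fires B1->F, B3->E, B2->T, B5->S, B4->T; hits B1=F, B2=T, B3=E, B4=T, B5=S
test 8 (c=4, y=16) fires B1->F, B3->E, B2->F, B5->E, B6->S, B4->T; hits B1=F, B2=F, B3=E, B4=T, B5=E, B6=S
test 9 (c=2, y=10) fires B1->T, B3->E, B2->T, B5->E, B6->S, B4->T; hits B1=T, B2=T, B3=E, B4=T, B5=E, B6=S
test 10 (c=1, y=5) fires B1->F, B3->E, B2->T, B5->E, B6->S, B4->T; hits B1=F, B2=T, B3=E, B4=T, B5=E, B6=S
union over the pool: B1=T, B1=F, B2=T, B2=F, B3=E, B4=T, B5=S, B5=E, B6=S, B6=E
uncovered (2 of 12): B3=S, B4=F

Answer: B3=S, B4=F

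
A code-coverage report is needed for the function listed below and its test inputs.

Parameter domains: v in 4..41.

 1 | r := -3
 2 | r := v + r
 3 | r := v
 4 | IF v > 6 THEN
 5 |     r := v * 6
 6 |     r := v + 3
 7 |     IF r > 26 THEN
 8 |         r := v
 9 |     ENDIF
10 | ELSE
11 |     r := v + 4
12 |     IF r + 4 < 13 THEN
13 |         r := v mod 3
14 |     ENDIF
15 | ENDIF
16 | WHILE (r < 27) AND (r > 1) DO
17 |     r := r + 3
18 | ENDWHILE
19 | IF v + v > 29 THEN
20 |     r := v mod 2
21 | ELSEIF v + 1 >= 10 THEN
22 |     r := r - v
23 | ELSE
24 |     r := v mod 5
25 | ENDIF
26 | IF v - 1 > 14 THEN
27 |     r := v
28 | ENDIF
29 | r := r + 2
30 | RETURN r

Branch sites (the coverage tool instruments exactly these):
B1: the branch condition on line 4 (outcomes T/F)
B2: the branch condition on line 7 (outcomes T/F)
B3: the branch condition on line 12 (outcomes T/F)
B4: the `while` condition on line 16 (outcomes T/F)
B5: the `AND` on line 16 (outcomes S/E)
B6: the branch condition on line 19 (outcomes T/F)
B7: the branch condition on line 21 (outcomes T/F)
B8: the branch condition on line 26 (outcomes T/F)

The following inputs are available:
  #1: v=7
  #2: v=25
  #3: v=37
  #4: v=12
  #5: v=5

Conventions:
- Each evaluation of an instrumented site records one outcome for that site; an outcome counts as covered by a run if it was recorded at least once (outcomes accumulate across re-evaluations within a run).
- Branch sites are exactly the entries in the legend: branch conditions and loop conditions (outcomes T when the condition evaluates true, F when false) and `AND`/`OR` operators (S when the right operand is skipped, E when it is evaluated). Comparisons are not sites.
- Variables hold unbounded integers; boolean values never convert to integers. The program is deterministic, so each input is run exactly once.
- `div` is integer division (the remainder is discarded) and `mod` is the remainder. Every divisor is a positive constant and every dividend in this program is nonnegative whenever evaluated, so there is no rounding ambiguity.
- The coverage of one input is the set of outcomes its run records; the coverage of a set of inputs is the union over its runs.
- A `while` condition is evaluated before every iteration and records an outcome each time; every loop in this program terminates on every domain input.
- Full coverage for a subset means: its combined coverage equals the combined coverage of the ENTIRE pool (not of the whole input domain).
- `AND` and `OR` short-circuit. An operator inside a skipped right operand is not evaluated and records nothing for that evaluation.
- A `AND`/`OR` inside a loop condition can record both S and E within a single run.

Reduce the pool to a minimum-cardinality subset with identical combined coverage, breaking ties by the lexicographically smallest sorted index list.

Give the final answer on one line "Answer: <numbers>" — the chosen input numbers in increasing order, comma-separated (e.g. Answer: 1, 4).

input #1 (v=7): events B1->T, B2->F, B5->E, B4->T, B5->E, B4->T, B5->E, B4->T, B5->E, B4->T, B5->E, B4->T, B5->E, B4->T, ...; covers B1=T, B2=F, B4=T, B4=F, B5=S, B5=E, B6=F, B7=F, B8=F
input #2 (v=25): events B1->T, B2->T, B5->E, B4->T, B5->S, B4->F, B6->T, B8->T; covers B1=T, B2=T, B4=T, B4=F, B5=S, B5=E, B6=T, B8=T
input #3 (v=37): events B1->T, B2->T, B5->S, B4->F, B6->T, B8->T; covers B1=T, B2=T, B4=F, B5=S, B6=T, B8=T
input #4 (v=12): events B1->T, B2->F, B5->E, B4->T, B5->E, B4->T, B5->E, B4->T, B5->E, B4->T, B5->S, B4->F, B6->F, B7->T, ...; covers B1=T, B2=F, B4=T, B4=F, B5=S, B5=E, B6=F, B7=T, B8=F
input #5 (v=5): events B1->F, B3->F, B5->E, B4->T, B5->E, B4->T, B5->E, B4->T, B5->E, B4->T, B5->E, B4->T, B5->E, B4->T, ...; covers B1=F, B3=F, B4=T, B4=F, B5=S, B5=E, B6=F, B7=F, B8=F
the full pool covers 15 outcomes: B1=T, B1=F, B2=T, B2=F, B3=F, B4=T, B4=F, B5=S, B5=E, B6=T, B6=F, B7=T, B7=F, B8=T, B8=F
checked all size-1 subsets: none covers 15 outcomes (max 9/15)
checked all size-2 subsets: none covers 15 outcomes (max 13/15)
the canonical winner is {2, 4, 5}: size 3, full 15-outcome coverage, earliest index list among size-3 covers

Answer: 2, 4, 5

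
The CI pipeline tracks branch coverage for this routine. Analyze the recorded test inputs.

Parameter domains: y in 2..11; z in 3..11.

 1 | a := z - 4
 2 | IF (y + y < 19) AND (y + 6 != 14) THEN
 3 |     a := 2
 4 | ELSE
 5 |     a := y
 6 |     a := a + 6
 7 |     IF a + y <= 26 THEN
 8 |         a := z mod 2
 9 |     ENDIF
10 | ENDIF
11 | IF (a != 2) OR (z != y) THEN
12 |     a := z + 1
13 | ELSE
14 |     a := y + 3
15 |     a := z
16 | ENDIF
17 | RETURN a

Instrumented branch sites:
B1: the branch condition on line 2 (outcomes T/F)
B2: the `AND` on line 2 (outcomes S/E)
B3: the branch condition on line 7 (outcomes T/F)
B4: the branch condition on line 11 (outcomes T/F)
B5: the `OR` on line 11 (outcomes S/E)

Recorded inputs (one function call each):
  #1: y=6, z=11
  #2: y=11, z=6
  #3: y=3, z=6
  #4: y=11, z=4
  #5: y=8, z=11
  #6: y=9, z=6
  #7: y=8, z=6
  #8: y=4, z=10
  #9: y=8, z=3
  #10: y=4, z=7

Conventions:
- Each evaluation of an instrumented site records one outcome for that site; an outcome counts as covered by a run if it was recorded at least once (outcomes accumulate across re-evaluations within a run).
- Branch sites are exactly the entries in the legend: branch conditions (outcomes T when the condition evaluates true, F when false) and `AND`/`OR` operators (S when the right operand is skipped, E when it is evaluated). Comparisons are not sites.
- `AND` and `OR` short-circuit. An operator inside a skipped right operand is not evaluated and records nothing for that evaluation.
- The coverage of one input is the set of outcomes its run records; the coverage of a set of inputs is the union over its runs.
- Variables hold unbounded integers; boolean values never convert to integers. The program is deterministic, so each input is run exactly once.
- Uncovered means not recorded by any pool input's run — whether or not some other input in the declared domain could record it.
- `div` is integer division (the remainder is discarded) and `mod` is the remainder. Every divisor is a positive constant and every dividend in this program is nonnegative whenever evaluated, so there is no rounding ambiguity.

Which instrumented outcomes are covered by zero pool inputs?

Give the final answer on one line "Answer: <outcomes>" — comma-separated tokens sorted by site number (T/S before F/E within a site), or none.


input #1, y=6, z=11: events B2->E, B1->T, B5->E, B4->T; outcomes B1=T, B2=E, B4=T, B5=E
input #2, y=11, z=6: events B2->S, B1->F, B3->F, B5->S, B4->T; outcomes B1=F, B2=S, B3=F, B4=T, B5=S
input #3, y=3, z=6: events B2->E, B1->T, B5->E, B4->T; outcomes B1=T, B2=E, B4=T, B5=E
input #4, y=11, z=4: events B2->S, B1->F, B3->F, B5->S, B4->T; outcomes B1=F, B2=S, B3=F, B4=T, B5=S
input #5, y=8, z=11: events B2->E, B1->F, B3->T, B5->S, B4->T; outcomes B1=F, B2=E, B3=T, B4=T, B5=S
input #6, y=9, z=6: events B2->E, B1->T, B5->E, B4->T; outcomes B1=T, B2=E, B4=T, B5=E
input #7, y=8, z=6: events B2->E, B1->F, B3->T, B5->S, B4->T; outcomes B1=F, B2=E, B3=T, B4=T, B5=S
input #8, y=4, z=10: events B2->E, B1->T, B5->E, B4->T; outcomes B1=T, B2=E, B4=T, B5=E
input #9, y=8, z=3: events B2->E, B1->F, B3->T, B5->S, B4->T; outcomes B1=F, B2=E, B3=T, B4=T, B5=S
input #10, y=4, z=7: events B2->E, B1->T, B5->E, B4->T; outcomes B1=T, B2=E, B4=T, B5=E
union over the pool: B1=T, B1=F, B2=S, B2=E, B3=T, B3=F, B4=T, B5=S, B5=E
uncovered (1 of 10): B4=F
Answer: B4=F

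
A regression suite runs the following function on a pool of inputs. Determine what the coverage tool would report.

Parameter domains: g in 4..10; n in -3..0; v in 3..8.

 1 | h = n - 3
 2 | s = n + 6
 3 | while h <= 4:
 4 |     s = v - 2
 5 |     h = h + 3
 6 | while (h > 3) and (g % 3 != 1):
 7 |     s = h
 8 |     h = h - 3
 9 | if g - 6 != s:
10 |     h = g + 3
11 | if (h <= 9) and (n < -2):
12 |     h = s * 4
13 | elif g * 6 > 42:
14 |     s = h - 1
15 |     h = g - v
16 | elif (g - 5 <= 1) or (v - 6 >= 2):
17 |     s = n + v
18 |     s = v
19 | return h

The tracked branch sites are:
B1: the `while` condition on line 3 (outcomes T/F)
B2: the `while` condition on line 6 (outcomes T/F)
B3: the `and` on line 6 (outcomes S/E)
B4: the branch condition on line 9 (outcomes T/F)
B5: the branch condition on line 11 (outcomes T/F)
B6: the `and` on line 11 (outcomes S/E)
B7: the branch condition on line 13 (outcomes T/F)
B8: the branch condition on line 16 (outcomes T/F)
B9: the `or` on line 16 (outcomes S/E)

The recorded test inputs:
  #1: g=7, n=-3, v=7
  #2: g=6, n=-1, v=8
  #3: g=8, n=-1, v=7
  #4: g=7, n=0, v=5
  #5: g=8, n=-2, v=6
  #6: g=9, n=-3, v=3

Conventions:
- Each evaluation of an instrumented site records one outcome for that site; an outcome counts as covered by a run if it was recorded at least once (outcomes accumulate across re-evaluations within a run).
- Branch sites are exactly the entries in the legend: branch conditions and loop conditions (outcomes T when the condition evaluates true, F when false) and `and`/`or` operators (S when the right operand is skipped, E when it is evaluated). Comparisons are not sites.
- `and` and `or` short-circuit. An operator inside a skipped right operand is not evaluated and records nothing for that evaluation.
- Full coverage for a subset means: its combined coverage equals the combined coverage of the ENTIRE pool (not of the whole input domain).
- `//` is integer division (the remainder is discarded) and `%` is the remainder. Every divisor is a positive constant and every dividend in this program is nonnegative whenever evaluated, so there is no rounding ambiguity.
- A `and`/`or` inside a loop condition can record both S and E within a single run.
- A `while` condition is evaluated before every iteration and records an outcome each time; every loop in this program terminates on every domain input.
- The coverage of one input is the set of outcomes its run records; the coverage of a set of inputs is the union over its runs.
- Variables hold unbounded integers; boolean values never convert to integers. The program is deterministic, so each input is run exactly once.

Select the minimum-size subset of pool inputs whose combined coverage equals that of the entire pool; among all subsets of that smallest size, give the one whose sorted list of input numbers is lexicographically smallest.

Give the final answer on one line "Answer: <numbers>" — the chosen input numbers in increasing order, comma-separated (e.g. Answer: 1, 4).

test 1 (g=7, n=-3, v=7) hits B1=T, B1=F, B2=F, B3=E, B4=T, B5=F, B6=S, B7=F, B8=F, B9=E
test 2 (g=6, n=-1, v=8) hits B1=T, B1=F, B2=T, B2=F, B3=S, B3=E, B4=T, B5=F, B6=E, B7=F, B8=T, B9=S
test 3 (g=8, n=-1, v=7) hits B1=T, B1=F, B2=T, B2=F, B3=S, B3=E, B4=T, B5=F, B6=S, B7=T
test 4 (g=7, n=0, v=5) hits B1=T, B1=F, B2=F, B3=E, B4=T, B5=F, B6=S, B7=F, B8=F, B9=E
test 5 (g=8, n=-2, v=6) hits B1=T, B1=F, B2=T, B2=F, B3=S, B3=E, B4=T, B5=F, B6=S, B7=T
test 6 (g=9, n=-3, v=3) hits B1=T, B1=F, B2=T, B2=F, B3=S, B3=E, B4=T, B5=F, B6=S, B7=T
union over all inputs: B1=T, B1=F, B2=T, B2=F, B3=S, B3=E, B4=T, B5=F, B6=S, B6=E, B7=T, B7=F, B8=T, B8=F, B9=S, B9=E (16 outcomes)
checked all size-1 subsets: none covers 16 outcomes (max 12/16)
checked all size-2 subsets: none covers 16 outcomes (max 15/16)
inputs {1, 2, 3} (size 3) cover everything; no size-3 subset with a lexicographically smaller index list covers all 16

Answer: 1, 2, 3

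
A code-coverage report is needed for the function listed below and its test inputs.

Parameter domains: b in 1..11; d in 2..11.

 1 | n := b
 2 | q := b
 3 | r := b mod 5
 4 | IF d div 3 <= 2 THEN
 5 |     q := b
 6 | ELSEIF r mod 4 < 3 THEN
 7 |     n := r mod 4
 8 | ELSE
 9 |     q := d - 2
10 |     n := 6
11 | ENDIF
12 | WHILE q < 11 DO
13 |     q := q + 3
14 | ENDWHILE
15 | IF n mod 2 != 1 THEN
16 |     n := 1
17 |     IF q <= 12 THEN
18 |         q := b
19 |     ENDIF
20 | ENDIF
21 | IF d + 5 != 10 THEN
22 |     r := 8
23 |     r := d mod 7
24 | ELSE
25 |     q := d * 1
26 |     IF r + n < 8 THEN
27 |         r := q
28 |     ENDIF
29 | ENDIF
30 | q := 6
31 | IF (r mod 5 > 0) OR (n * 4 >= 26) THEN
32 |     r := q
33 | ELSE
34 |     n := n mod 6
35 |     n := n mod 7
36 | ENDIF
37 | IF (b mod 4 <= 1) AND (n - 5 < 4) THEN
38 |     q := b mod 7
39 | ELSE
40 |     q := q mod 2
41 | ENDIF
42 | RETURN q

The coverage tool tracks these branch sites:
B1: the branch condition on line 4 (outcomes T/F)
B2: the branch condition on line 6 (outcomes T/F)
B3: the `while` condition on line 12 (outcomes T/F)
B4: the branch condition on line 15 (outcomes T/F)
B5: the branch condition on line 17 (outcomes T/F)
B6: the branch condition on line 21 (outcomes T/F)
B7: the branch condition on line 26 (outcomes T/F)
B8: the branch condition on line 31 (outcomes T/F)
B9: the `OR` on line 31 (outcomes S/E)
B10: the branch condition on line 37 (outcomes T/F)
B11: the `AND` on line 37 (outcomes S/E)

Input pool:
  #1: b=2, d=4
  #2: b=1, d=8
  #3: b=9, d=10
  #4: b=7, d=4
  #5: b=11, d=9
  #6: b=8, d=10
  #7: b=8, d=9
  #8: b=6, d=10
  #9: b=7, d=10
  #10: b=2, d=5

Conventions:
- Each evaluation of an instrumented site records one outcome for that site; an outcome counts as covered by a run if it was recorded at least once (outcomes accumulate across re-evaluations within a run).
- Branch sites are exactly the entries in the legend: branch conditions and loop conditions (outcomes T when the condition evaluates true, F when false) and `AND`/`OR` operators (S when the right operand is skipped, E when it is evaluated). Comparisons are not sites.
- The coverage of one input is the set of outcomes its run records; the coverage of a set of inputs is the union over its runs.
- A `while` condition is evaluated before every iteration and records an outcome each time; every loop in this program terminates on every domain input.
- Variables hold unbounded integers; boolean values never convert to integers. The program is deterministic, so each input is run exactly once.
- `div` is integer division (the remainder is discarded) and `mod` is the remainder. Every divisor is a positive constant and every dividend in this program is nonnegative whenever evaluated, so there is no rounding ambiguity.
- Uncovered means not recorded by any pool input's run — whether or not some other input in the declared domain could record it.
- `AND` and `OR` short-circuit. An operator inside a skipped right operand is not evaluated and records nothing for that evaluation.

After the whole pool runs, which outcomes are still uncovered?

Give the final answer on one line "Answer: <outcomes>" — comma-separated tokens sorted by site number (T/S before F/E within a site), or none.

input #1 (b=2, d=4): events B1->T, B3->T, B3->T, B3->T, B3->F, B4->T, B5->T, B6->T, B9->S, B8->T, B11->S, B10->F; covers B1=T, B3=T, B3=F, B4=T, B5=T, B6=T, B8=T, B9=S, B10=F, B11=S
input #2 (b=1, d=8): events B1->T, B3->T, B3->T, B3->T, B3->T, B3->F, B4->F, B6->T, B9->S, B8->T, B11->E, B10->T; covers B1=T, B3=T, B3=F, B4=F, B6=T, B8=T, B9=S, B10=T, B11=E
input #3 (b=9, d=10): events B1->F, B2->T, B3->T, B3->F, B4->T, B5->T, B6->T, B9->S, B8->T, B11->E, B10->T; covers B1=F, B2=T, B3=T, B3=F, B4=T, B5=T, B6=T, B8=T, B9=S, B10=T, B11=E
input #4 (b=7, d=4): events B1->T, B3->T, B3->T, B3->F, B4->F, B6->T, B9->S, B8->T, B11->S, B10->F; covers B1=T, B3=T, B3=F, B4=F, B6=T, B8=T, B9=S, B10=F, B11=S
input #5 (b=11, d=9): events B1->F, B2->T, B3->F, B4->F, B6->T, B9->S, B8->T, B11->S, B10->F; covers B1=F, B2=T, B3=F, B4=F, B6=T, B8=T, B9=S, B10=F, B11=S
input #6 (b=8, d=10): events B1->F, B2->F, B3->T, B3->F, B4->T, B5->T, B6->T, B9->S, B8->T, B11->E, B10->T; covers B1=F, B2=F, B3=T, B3=F, B4=T, B5=T, B6=T, B8=T, B9=S, B10=T, B11=E
input #7 (b=8, d=9): events B1->F, B2->F, B3->T, B3->T, B3->F, B4->T, B5->F, B6->T, B9->S, B8->T, B11->E, B10->T; covers B1=F, B2=F, B3=T, B3=F, B4=T, B5=F, B6=T, B8=T, B9=S, B10=T, B11=E
input #8 (b=6, d=10): events B1->F, B2->T, B3->T, B3->T, B3->F, B4->F, B6->T, B9->S, B8->T, B11->S, B10->F; covers B1=F, B2=T, B3=T, B3=F, B4=F, B6=T, B8=T, B9=S, B10=F, B11=S
input #9 (b=7, d=10): events B1->F, B2->T, B3->T, B3->T, B3->F, B4->T, B5->F, B6->T, B9->S, B8->T, B11->S, B10->F; covers B1=F, B2=T, B3=T, B3=F, B4=T, B5=F, B6=T, B8=T, B9=S, B10=F, B11=S
input #10 (b=2, d=5): events B1->T, B3->T, B3->T, B3->T, B3->F, B4->T, B5->T, B6->F, B7->T, B9->E, B8->F, B11->S, B10->F; covers B1=T, B3=T, B3=F, B4=T, B5=T, B6=F, B7=T, B8=F, B9=E, B10=F, B11=S
union over the pool: B1=T, B1=F, B2=T, B2=F, B3=T, B3=F, B4=T, B4=F, B5=T, B5=F, B6=T, B6=F, B7=T, B8=T, B8=F, B9=S, B9=E, B10=T, B10=F, B11=S, B11=E
uncovered (1 of 22): B7=F

Answer: B7=F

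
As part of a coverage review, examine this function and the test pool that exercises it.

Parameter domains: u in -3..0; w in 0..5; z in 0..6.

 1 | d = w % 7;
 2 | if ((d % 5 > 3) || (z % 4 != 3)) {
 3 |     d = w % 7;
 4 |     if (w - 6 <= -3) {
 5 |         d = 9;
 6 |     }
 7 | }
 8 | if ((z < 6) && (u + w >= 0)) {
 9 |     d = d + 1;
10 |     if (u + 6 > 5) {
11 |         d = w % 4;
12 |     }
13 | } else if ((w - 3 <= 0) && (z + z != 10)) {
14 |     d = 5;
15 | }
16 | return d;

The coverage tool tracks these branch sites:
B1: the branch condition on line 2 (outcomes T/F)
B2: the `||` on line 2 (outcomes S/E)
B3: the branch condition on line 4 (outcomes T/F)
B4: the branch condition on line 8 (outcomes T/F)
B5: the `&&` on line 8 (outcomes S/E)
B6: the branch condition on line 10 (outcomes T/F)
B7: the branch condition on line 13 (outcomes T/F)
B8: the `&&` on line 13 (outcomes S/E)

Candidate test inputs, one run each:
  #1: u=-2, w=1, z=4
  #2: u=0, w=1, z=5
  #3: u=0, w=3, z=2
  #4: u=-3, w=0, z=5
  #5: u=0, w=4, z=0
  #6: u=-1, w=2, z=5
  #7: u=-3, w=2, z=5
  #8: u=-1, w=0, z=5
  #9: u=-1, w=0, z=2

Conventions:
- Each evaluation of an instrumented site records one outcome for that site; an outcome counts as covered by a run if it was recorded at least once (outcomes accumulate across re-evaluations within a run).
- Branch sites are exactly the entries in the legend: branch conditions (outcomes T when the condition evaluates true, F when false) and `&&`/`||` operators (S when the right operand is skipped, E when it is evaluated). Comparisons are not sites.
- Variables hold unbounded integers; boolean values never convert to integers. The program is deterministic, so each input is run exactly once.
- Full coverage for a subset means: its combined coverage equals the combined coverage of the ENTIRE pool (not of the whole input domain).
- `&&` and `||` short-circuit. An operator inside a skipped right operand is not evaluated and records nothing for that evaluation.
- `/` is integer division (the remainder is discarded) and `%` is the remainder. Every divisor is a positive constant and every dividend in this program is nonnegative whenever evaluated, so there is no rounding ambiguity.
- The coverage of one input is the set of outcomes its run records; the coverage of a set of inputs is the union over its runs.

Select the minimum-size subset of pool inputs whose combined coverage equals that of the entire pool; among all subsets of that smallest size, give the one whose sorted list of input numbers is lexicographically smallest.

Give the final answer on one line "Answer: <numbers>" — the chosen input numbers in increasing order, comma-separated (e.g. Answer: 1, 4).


run #1 (u=-2, w=1, z=4) runs B2->E, B1->T, B3->T, B5->E, B4->F, B8->E, B7->T; records B1=T, B2=E, B3=T, B4=F, B5=E, B7=T, B8=E
run #2 (u=0, w=1, z=5) runs B2->E, B1->T, B3->T, B5->E, B4->T, B6->T; records B1=T, B2=E, B3=T, B4=T, B5=E, B6=T
run #3 (u=0, w=3, z=2) runs B2->E, B1->T, B3->T, B5->E, B4->T, B6->T; records B1=T, B2=E, B3=T, B4=T, B5=E, B6=T
run #4 (u=-3, w=0, z=5) runs B2->E, B1->T, B3->T, B5->E, B4->F, B8->E, B7->F; records B1=T, B2=E, B3=T, B4=F, B5=E, B7=F, B8=E
run #5 (u=0, w=4, z=0) runs B2->S, B1->T, B3->F, B5->E, B4->T, B6->T; records B1=T, B2=S, B3=F, B4=T, B5=E, B6=T
run #6 (u=-1, w=2, z=5) runs B2->E, B1->T, B3->T, B5->E, B4->T, B6->F; records B1=T, B2=E, B3=T, B4=T, B5=E, B6=F
run #7 (u=-3, w=2, z=5) runs B2->E, B1->T, B3->T, B5->E, B4->F, B8->E, B7->F; records B1=T, B2=E, B3=T, B4=F, B5=E, B7=F, B8=E
run #8 (u=-1, w=0, z=5) runs B2->E, B1->T, B3->T, B5->E, B4->F, B8->E, B7->F; records B1=T, B2=E, B3=T, B4=F, B5=E, B7=F, B8=E
run #9 (u=-1, w=0, z=2) runs B2->E, B1->T, B3->T, B5->E, B4->F, B8->E, B7->T; records B1=T, B2=E, B3=T, B4=F, B5=E, B7=T, B8=E
pool-wide coverage (13 outcomes): B1=T, B2=S, B2=E, B3=T, B3=F, B4=T, B4=F, B5=E, B6=T, B6=F, B7=T, B7=F, B8=E
size 1 is not enough: best union over all size-1 subsets is 7/13
size 2 is not enough: best union over all size-2 subsets is 11/13
size 3 is not enough: best union over all size-3 subsets is 12/13
the canonical winner is {1, 4, 5, 6}: size 4, full 13-outcome coverage, earliest index list among size-4 covers
Answer: 1, 4, 5, 6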